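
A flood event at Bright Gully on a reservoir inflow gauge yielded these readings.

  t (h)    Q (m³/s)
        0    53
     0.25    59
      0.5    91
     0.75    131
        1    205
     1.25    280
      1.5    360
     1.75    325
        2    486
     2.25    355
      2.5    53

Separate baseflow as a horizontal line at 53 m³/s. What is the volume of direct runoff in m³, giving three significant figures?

Direct-runoff ordinates (Q − Q_b): 0.0, 6.0, 38.0, 78.0, 152.0, 227.0, 307.0, 272.0, 433.0, 302.0, 0.0 m³/s.
ΣQ_DR = 1815 m³/s.
With Δt = 0.25 h = 900 s, V = ΣQ_DR · Δt = 1815 × 900 = 1.63 × 10^6 m³.

V ≈ 1.63 × 10^6 m³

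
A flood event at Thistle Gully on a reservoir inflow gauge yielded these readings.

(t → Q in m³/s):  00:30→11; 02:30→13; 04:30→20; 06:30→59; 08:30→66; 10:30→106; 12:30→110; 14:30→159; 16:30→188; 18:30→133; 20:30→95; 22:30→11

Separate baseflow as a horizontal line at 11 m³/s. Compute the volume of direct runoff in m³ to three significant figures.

V ≈ 6.04 × 10^6 m³

Direct-runoff ordinates (Q − Q_b): 0.0, 2.0, 9.0, 48.0, 55.0, 95.0, 99.0, 148.0, 177.0, 122.0, 84.0, 0.0 m³/s.
ΣQ_DR = 839.0 m³/s.
With Δt = 2 h = 7200 s, V = ΣQ_DR · Δt = 839.0 × 7200 = 6.04 × 10^6 m³.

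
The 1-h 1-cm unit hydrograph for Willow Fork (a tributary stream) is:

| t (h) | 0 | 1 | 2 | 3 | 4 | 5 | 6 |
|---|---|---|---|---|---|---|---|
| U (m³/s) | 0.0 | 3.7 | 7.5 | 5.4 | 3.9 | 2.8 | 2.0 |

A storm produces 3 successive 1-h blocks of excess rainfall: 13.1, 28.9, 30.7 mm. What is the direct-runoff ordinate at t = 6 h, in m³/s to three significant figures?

Q ≈ 22.7 m³/s

By discrete convolution, Q_j = Σ (P_i / 10 mm) · U_{j−i}.
At t = 6 h (j=6): Q = (13.1/10)·2.0 + (28.9/10)·2.8 + (30.7/10)·3.9 = 22.7 m³/s.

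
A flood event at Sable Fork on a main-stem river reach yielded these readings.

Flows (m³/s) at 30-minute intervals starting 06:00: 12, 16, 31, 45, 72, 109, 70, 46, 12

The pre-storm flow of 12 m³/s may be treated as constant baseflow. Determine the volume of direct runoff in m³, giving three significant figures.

Direct-runoff ordinates (Q − Q_b): 0.0, 4.0, 19.0, 33.0, 60.0, 97.0, 58.0, 34.0, 0.0 m³/s.
ΣQ_DR = 305.0 m³/s.
With Δt = 0.5 h = 1800 s, V = ΣQ_DR · Δt = 305.0 × 1800 = 5.49 × 10^5 m³.

V ≈ 5.49 × 10^5 m³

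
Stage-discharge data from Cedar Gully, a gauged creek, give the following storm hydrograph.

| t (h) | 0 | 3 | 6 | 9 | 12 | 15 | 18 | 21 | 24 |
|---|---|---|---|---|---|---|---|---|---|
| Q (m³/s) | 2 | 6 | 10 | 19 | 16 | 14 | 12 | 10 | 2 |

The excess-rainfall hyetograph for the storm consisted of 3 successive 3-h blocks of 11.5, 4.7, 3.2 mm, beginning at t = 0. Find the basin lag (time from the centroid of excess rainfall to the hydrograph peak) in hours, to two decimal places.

Centroid of excess rainfall: t_c = Σ P_i·t̄_i / ΣP_i = 3.2165 h (block centres at 1.5, 4.5, 7.5 h).
Hydrograph peak occurs at t = 9 h, so basin lag t_L = 9 − 3.2165 = 5.78 h.

t_L ≈ 5.78 h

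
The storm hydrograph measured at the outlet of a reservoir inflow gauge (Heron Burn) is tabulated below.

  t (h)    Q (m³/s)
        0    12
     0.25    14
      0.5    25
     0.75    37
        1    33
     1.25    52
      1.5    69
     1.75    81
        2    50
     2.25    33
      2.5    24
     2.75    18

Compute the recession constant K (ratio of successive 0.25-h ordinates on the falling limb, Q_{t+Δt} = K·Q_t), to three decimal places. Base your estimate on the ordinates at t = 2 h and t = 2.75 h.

Using the recession-limb readings at t = 2 h and t = 2.75 h: Q falls from 50 to 18 m³/s over 3 intervals.
K = (Q₂/Q₁)^(1/3) = (18/50)^(1/3) = 0.711.

K ≈ 0.711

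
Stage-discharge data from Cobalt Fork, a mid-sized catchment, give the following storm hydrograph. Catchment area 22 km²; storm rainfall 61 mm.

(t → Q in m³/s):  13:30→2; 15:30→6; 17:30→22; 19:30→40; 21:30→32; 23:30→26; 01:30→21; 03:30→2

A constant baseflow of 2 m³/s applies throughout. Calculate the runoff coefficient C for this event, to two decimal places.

C ≈ 0.72

ΣQ_DR = 135.0 m³/s; V = ΣQ_DR·Δt = 9.720 × 10^5 m³.
Runoff depth d = V / A = 44.18 mm.
C = d / P = 44.18 / 61 = 0.72.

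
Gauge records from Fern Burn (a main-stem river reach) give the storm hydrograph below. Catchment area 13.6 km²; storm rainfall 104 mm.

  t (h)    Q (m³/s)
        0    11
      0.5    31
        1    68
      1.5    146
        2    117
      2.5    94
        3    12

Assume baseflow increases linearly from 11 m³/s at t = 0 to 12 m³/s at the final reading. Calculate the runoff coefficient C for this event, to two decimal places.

ΣQ_DR = 398.5 m³/s; V = ΣQ_DR·Δt = 7.173 × 10^5 m³.
Runoff depth d = V / A = 52.74 mm.
C = d / P = 52.74 / 104 = 0.51.

C ≈ 0.51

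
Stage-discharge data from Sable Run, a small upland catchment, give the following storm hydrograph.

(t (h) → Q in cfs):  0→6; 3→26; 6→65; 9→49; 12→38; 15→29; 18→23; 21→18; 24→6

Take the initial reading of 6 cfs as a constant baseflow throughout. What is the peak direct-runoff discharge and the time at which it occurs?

Q_p = 59.0 cfs at t = 6 h

Subtracting baseflow gives direct-runoff ordinates: 0.0, 20.0, 59.0, 43.0, 32.0, 23.0, 17.0, 12.0, 0.0 cfs.
The maximum is 59.0 cfs, occurring at the reading for t = 6 h.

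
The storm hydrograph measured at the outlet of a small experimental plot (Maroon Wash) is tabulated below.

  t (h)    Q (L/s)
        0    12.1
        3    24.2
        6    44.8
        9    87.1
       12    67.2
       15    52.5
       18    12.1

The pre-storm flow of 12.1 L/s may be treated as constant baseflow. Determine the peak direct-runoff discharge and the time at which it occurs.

Q_p = 75.0 L/s at t = 9 h

Subtracting baseflow gives direct-runoff ordinates: 0.0, 12.1, 32.7, 75.0, 55.1, 40.4, 0.0 L/s.
The maximum is 75.0 L/s, occurring at the reading for t = 9 h.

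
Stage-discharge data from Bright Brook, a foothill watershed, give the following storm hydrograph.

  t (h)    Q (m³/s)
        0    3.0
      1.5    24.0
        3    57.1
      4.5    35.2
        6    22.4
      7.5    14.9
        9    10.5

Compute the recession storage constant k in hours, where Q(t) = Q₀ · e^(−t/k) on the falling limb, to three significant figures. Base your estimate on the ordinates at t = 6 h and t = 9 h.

k ≈ 3.96 h

On the falling limb, Q drops from 22.4 to 10.5 m³/s between t = 6 h and t = 9 h (Δt = 3 h).
k = −Δt / ln(Q₂/Q₁) = −3 / ln(10.5/22.4) = 3.96 h.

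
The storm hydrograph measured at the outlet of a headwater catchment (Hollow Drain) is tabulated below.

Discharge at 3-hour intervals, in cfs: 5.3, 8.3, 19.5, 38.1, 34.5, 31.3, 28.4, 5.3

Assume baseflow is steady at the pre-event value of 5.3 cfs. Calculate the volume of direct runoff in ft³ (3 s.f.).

Direct-runoff ordinates (Q − Q_b): 0.0, 3.0, 14.2, 32.8, 29.2, 26.0, 23.1, 0.0 cfs.
ΣQ_DR = 128.3 cfs.
With Δt = 3 h = 10800 s, V = ΣQ_DR · Δt = 128.3 × 10800 = 1.39 × 10^6 ft³.

V ≈ 1.39 × 10^6 ft³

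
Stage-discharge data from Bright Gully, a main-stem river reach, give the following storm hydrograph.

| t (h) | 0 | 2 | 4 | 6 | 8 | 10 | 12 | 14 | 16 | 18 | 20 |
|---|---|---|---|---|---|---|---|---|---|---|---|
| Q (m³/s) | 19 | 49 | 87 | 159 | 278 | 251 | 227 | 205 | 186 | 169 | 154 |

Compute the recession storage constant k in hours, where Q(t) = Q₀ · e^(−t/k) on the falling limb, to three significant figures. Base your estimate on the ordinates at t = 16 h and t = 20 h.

k ≈ 21.2 h

On the falling limb, Q drops from 186 to 154 m³/s between t = 16 h and t = 20 h (Δt = 4 h).
k = −Δt / ln(Q₂/Q₁) = −4 / ln(154/186) = 21.2 h.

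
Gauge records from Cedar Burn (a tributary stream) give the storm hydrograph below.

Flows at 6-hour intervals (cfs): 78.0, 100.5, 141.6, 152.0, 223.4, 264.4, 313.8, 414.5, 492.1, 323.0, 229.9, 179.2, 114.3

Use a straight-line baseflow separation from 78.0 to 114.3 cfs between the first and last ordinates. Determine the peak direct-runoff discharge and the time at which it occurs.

Q_p = 389.90 cfs at t = 48 h

Subtracting baseflow gives direct-runoff ordinates: 0.00, 19.48, 57.55, 64.92, 133.30, 171.28, 217.65, 315.32, 389.90, 217.78, 121.65, 67.92, 0.00 cfs.
The maximum is 389.90 cfs, occurring at the reading for t = 48 h.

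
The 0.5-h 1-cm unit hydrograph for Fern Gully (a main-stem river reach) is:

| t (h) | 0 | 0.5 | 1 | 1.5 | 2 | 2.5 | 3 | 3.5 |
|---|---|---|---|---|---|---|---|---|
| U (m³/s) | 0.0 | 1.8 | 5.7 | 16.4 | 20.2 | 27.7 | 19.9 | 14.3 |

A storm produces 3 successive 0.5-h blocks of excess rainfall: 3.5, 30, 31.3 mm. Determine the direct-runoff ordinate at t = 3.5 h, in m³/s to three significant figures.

By discrete convolution, Q_j = Σ (P_i / 10 mm) · U_{j−i}.
At t = 3.5 h (j=7): Q = (3.5/10)·14.3 + (30/10)·19.9 + (31.3/10)·27.7 = 151 m³/s.

Q ≈ 151 m³/s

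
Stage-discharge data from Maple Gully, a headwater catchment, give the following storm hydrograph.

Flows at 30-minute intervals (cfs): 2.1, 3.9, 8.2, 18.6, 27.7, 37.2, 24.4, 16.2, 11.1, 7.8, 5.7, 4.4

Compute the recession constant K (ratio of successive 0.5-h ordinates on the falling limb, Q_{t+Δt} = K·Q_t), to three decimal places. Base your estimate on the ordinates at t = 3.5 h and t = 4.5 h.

K ≈ 0.694

Using the recession-limb readings at t = 3.5 h and t = 4.5 h: Q falls from 16.2 to 7.8 cfs over 2 intervals.
K = (Q₂/Q₁)^(1/2) = (7.8/16.2)^(1/2) = 0.694.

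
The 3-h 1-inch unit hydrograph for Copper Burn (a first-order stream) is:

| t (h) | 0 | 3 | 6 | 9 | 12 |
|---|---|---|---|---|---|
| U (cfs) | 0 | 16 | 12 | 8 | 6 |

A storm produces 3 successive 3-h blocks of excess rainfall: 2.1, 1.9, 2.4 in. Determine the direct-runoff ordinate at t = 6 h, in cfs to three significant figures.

By discrete convolution, Q_j = Σ (P_i / 1 in) · U_{j−i}.
At t = 6 h (j=2): Q = (2.1/1)·12 + (1.9/1)·16 + (2.4/1)·0 = 55.6 cfs.

Q ≈ 55.6 cfs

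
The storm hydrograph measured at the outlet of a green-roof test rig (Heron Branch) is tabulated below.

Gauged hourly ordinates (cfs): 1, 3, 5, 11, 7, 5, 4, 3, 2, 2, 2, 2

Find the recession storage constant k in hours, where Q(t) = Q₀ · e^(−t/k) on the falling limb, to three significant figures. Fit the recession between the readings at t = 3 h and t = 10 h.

k ≈ 4.11 h

On the falling limb, Q drops from 11 to 2 cfs between t = 3 h and t = 10 h (Δt = 7 h).
k = −Δt / ln(Q₂/Q₁) = −7 / ln(2/11) = 4.11 h.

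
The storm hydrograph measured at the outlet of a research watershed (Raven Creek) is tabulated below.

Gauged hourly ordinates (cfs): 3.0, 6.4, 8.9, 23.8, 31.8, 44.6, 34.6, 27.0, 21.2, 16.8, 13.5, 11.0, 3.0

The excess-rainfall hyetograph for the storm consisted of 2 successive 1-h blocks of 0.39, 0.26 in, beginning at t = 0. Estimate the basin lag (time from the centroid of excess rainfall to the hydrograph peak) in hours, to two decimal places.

t_L ≈ 4.10 h

Centroid of excess rainfall: t_c = Σ P_i·t̄_i / ΣP_i = 0.9000 h (block centres at 0.5, 1.5 h).
Hydrograph peak occurs at t = 5 h, so basin lag t_L = 5 − 0.9000 = 4.10 h.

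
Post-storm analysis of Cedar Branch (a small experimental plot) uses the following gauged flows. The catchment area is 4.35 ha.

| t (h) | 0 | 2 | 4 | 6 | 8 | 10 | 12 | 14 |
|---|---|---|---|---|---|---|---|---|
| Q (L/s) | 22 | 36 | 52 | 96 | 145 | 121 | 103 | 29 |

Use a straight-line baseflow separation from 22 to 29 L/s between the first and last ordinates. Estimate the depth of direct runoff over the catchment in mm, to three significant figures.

Direct runoff: 0.00, 13.00, 28.00, 71.00, 119.00, 94.00, 75.00, 0.00 L/s; ΣQ_DR = 400.0 L/s.
V = ΣQ_DR · Δt = 400.0 × 7200 s = 2.880 × 10^6 L.
Over A = 4.35 ha, depth = V / A = 66.2 mm.

d ≈ 66.2 mm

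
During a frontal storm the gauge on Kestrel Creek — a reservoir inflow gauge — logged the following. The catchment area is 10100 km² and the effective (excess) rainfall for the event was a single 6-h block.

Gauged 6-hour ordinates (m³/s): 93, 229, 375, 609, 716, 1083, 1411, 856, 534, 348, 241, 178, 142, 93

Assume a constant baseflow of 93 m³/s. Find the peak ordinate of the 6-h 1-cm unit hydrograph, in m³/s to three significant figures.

U_p ≈ 1100 m³/s

Direct runoff: 0.0, 136.0, 282.0, 516.0, 623.0, 990.0, 1318.0, 763.0, 441.0, 255.0, 148.0, 85.0, 49.0, 0.0 m³/s; ΣQ_DR = 5606 m³/s, peak = 1318.0 m³/s.
Runoff depth d = ΣQ_DR·Δt / A = 5606 × 21600 / (10100 km²) = 11.99 mm.
The 1-cm UH is the DRH scaled by (10 mm)/d, so U_p = 1318.0 × 10/11.99 = 1100 m³/s.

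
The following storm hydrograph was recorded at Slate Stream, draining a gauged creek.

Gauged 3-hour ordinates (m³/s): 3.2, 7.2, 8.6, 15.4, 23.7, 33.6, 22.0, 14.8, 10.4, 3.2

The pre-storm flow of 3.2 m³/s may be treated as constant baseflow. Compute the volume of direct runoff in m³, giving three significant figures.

V ≈ 1.19 × 10^6 m³

Direct-runoff ordinates (Q − Q_b): 0.0, 4.0, 5.4, 12.2, 20.5, 30.4, 18.8, 11.6, 7.2, 0.0 m³/s.
ΣQ_DR = 110.1 m³/s.
With Δt = 3 h = 10800 s, V = ΣQ_DR · Δt = 110.1 × 10800 = 1.19 × 10^6 m³.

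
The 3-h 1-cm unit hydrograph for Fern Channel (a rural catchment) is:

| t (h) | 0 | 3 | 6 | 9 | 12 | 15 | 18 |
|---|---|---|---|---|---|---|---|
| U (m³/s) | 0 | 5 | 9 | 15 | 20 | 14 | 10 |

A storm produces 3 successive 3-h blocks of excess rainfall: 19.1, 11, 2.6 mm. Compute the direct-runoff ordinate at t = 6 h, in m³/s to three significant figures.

By discrete convolution, Q_j = Σ (P_i / 10 mm) · U_{j−i}.
At t = 6 h (j=2): Q = (19.1/10)·9 + (11/10)·5 + (2.6/10)·0 = 22.7 m³/s.

Q ≈ 22.7 m³/s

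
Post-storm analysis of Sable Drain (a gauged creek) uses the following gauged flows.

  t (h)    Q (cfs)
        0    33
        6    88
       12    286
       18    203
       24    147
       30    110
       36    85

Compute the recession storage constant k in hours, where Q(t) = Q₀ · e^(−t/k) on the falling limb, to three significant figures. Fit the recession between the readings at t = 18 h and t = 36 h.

k ≈ 20.7 h

On the falling limb, Q drops from 203 to 85 cfs between t = 18 h and t = 36 h (Δt = 18 h).
k = −Δt / ln(Q₂/Q₁) = −18 / ln(85/203) = 20.7 h.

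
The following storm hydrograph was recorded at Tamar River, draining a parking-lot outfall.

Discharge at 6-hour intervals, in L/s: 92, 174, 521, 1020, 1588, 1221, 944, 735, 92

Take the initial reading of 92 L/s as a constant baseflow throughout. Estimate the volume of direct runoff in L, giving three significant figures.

V ≈ 1.20 × 10^8 L

Direct-runoff ordinates (Q − Q_b): 0.0, 82.0, 429.0, 928.0, 1496.0, 1129.0, 852.0, 643.0, 0.0 L/s.
ΣQ_DR = 5559 L/s.
With Δt = 6 h = 21600 s, V = ΣQ_DR · Δt = 5559 × 21600 = 1.20 × 10^8 L.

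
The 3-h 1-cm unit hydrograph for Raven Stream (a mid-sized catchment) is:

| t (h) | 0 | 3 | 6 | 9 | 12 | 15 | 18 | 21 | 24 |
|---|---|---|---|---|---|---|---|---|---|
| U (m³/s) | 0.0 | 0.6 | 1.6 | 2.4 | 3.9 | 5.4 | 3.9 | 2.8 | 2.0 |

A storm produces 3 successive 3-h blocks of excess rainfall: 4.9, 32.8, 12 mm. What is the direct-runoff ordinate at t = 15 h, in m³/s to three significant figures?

By discrete convolution, Q_j = Σ (P_i / 10 mm) · U_{j−i}.
At t = 15 h (j=5): Q = (4.9/10)·5.4 + (32.8/10)·3.9 + (12/10)·2.4 = 18.3 m³/s.

Q ≈ 18.3 m³/s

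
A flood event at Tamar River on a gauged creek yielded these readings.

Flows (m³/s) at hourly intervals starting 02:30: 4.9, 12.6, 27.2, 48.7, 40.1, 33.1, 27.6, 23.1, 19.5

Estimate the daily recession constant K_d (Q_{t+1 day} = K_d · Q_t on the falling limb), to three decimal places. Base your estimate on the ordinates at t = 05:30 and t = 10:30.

Between t = 05:30 and t = 10:30 the flow falls from 48.7 to 19.5 m³/s over 5×1 h = 5 h.
Per-interval ratio K = (19.5/48.7)^(1/5) = 0.8327; K_d = K^(24/1) = 0.012.

K_d ≈ 0.012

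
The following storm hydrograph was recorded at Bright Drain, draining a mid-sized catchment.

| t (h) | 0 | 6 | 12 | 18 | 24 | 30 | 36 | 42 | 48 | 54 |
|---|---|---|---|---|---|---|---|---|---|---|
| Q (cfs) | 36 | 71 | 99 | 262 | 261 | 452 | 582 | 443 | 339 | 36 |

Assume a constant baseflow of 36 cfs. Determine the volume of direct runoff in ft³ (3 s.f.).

V ≈ 4.80 × 10^7 ft³

Direct-runoff ordinates (Q − Q_b): 0.0, 35.0, 63.0, 226.0, 225.0, 416.0, 546.0, 407.0, 303.0, 0.0 cfs.
ΣQ_DR = 2221 cfs.
With Δt = 6 h = 21600 s, V = ΣQ_DR · Δt = 2221 × 21600 = 4.80 × 10^7 ft³.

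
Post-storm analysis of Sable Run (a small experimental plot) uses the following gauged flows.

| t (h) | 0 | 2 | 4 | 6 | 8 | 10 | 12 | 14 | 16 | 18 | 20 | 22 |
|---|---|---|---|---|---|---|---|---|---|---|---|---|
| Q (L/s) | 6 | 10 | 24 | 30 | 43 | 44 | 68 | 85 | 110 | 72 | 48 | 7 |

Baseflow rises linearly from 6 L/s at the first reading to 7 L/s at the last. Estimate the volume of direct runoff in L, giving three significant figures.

V ≈ 3.38 × 10^6 L

Direct-runoff ordinates (Q − Q_b): 0.00, 3.91, 17.82, 23.73, 36.64, 37.55, 61.45, 78.36, 103.27, 65.18, 41.09, 0.00 L/s.
ΣQ_DR = 469.0 L/s.
With Δt = 2 h = 7200 s, V = ΣQ_DR · Δt = 469.0 × 7200 = 3.38 × 10^6 L.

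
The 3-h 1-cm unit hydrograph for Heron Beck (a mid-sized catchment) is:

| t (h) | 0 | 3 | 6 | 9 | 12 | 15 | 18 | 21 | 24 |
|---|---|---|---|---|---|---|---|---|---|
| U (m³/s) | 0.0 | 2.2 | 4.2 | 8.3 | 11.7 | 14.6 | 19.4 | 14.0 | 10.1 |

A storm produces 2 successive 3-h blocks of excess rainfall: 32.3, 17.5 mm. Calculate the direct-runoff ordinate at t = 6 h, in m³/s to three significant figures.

By discrete convolution, Q_j = Σ (P_i / 10 mm) · U_{j−i}.
At t = 6 h (j=2): Q = (32.3/10)·4.2 + (17.5/10)·2.2 = 17.4 m³/s.

Q ≈ 17.4 m³/s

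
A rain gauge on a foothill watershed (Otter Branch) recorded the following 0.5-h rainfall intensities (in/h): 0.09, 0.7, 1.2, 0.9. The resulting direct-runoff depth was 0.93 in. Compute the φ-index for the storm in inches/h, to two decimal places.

Only the 3 blocks with intensity above φ contribute runoff: 0.7, 1.2, 0.9 in/h.
Σ(I−φ)·Δt = d  ⇒  (0.7+1.2+0.9 − 3φ)·0.5 = 0.93
φ = (2.800 − 0.93/0.5) / 3 = 0.31 in/h.

φ ≈ 0.31 in/h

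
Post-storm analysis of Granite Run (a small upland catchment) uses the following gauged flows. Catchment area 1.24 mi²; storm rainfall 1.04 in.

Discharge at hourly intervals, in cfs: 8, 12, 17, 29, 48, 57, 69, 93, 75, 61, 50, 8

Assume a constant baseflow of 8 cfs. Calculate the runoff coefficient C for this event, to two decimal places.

C ≈ 0.52

ΣQ_DR = 431.0 cfs; V = ΣQ_DR·Δt = 1.552 × 10^6 ft³.
Runoff depth d = V / A = 0.5386 in.
C = d / P = 0.5386 / 1.04 = 0.52.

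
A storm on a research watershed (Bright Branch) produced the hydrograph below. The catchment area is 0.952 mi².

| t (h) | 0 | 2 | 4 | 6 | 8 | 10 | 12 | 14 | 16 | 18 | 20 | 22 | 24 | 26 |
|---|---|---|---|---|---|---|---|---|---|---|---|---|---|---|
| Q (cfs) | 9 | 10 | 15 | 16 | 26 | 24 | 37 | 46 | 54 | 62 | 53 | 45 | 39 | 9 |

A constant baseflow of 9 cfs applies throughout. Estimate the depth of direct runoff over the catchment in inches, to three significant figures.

d ≈ 1.04 in

Direct runoff: 0.0, 1.0, 6.0, 7.0, 17.0, 15.0, 28.0, 37.0, 45.0, 53.0, 44.0, 36.0, 30.0, 0.0 cfs; ΣQ_DR = 319.0 cfs.
V = ΣQ_DR · Δt = 319.0 × 7200 s = 2.297 × 10^6 ft³.
Over A = 0.952 mi², depth = V / A = 1.04 in.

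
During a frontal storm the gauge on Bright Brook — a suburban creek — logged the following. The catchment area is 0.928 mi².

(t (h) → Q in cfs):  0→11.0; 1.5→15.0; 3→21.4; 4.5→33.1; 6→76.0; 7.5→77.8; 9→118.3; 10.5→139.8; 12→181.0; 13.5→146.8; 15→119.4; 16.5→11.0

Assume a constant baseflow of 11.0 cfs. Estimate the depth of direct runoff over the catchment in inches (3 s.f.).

Direct runoff: 0.0, 4.0, 10.4, 22.1, 65.0, 66.8, 107.3, 128.8, 170.0, 135.8, 108.4, 0.0 cfs; ΣQ_DR = 818.6 cfs.
V = ΣQ_DR · Δt = 818.6 × 5400 s = 4.420 × 10^6 ft³.
Over A = 0.928 mi², depth = V / A = 2.05 in.

d ≈ 2.05 in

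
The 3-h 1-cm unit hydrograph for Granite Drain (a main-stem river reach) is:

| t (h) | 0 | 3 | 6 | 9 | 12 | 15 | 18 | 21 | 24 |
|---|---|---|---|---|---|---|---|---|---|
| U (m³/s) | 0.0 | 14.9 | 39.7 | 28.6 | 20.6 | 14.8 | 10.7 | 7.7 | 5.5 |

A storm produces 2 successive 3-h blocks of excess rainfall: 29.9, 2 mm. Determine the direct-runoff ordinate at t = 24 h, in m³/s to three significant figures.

By discrete convolution, Q_j = Σ (P_i / 10 mm) · U_{j−i}.
At t = 24 h (j=8): Q = (29.9/10)·5.5 + (2/10)·7.7 = 18.0 m³/s.

Q ≈ 18.0 m³/s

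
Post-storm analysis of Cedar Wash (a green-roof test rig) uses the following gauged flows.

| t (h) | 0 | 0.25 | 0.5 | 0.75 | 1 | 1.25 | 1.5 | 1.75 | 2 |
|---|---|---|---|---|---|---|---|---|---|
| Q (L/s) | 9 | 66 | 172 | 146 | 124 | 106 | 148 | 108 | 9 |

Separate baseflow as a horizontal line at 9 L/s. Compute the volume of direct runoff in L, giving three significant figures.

Direct-runoff ordinates (Q − Q_b): 0.0, 57.0, 163.0, 137.0, 115.0, 97.0, 139.0, 99.0, 0.0 L/s.
ΣQ_DR = 807.0 L/s.
With Δt = 0.25 h = 900 s, V = ΣQ_DR · Δt = 807.0 × 900 = 7.26 × 10^5 L.

V ≈ 7.26 × 10^5 L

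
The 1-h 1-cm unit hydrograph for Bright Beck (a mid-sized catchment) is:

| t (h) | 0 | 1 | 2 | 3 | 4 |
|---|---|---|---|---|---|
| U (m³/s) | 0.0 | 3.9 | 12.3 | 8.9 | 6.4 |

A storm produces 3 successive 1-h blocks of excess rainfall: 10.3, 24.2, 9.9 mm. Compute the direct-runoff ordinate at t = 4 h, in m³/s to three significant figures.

Q ≈ 40.3 m³/s

By discrete convolution, Q_j = Σ (P_i / 10 mm) · U_{j−i}.
At t = 4 h (j=4): Q = (10.3/10)·6.4 + (24.2/10)·8.9 + (9.9/10)·12.3 = 40.3 m³/s.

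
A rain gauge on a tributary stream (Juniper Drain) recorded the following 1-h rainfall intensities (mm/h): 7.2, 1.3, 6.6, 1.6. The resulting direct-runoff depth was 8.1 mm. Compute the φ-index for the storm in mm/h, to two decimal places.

Only the 2 blocks with intensity above φ contribute runoff: 7.2, 6.6 mm/h.
Σ(I−φ)·Δt = d  ⇒  (7.2+6.6 − 2φ)·1 = 8.1
φ = (13.80 − 8.1/1) / 2 = 2.85 mm/h.

φ ≈ 2.85 mm/h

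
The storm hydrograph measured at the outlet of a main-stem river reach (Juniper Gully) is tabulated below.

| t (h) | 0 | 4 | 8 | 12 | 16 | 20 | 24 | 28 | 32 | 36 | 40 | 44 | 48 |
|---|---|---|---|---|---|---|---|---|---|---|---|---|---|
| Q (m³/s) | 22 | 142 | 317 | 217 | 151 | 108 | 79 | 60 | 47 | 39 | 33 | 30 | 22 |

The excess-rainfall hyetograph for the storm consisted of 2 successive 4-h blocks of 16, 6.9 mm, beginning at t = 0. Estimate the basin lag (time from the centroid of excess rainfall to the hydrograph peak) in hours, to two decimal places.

t_L ≈ 4.79 h

Centroid of excess rainfall: t_c = Σ P_i·t̄_i / ΣP_i = 3.2052 h (block centres at 2, 6 h).
Hydrograph peak occurs at t = 8 h, so basin lag t_L = 8 − 3.2052 = 4.79 h.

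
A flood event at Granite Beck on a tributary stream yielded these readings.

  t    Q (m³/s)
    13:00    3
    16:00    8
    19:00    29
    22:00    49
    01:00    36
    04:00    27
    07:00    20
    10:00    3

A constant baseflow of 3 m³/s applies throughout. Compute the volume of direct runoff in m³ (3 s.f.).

V ≈ 1.63 × 10^6 m³

Direct-runoff ordinates (Q − Q_b): 0.0, 5.0, 26.0, 46.0, 33.0, 24.0, 17.0, 0.0 m³/s.
ΣQ_DR = 151.0 m³/s.
With Δt = 3 h = 10800 s, V = ΣQ_DR · Δt = 151.0 × 10800 = 1.63 × 10^6 m³.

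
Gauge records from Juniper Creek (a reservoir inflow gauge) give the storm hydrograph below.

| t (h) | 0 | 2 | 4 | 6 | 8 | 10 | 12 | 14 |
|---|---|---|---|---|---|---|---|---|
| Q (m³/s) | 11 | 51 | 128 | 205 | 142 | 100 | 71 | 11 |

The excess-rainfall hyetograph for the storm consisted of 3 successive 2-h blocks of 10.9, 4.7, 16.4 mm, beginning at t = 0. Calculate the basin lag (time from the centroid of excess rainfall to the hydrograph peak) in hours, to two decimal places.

Centroid of excess rainfall: t_c = Σ P_i·t̄_i / ΣP_i = 3.3438 h (block centres at 1, 3, 5 h).
Hydrograph peak occurs at t = 6 h, so basin lag t_L = 6 − 3.3438 = 2.66 h.

t_L ≈ 2.66 h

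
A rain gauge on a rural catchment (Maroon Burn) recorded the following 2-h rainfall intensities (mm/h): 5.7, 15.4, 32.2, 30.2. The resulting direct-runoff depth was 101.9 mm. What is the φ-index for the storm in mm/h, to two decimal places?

Only the 3 blocks with intensity above φ contribute runoff: 15.4, 32.2, 30.2 mm/h.
Σ(I−φ)·Δt = d  ⇒  (15.4+32.2+30.2 − 3φ)·2 = 101.9
φ = (77.80 − 101.9/2) / 3 = 8.95 mm/h.

φ ≈ 8.95 mm/h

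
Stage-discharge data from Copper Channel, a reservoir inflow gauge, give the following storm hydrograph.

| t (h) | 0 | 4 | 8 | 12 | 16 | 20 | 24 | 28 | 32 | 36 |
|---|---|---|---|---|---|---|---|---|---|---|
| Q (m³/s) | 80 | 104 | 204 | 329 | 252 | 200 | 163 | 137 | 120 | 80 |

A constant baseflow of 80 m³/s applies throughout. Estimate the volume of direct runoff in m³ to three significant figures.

V ≈ 1.25 × 10^7 m³

Direct-runoff ordinates (Q − Q_b): 0.0, 24.0, 124.0, 249.0, 172.0, 120.0, 83.0, 57.0, 40.0, 0.0 m³/s.
ΣQ_DR = 869.0 m³/s.
With Δt = 4 h = 14400 s, V = ΣQ_DR · Δt = 869.0 × 14400 = 1.25 × 10^7 m³.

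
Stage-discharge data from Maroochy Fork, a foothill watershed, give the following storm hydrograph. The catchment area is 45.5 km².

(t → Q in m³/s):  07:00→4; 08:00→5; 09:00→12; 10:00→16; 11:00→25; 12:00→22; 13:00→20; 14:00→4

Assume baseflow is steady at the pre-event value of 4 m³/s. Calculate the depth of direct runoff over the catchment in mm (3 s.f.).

Direct runoff: 0.0, 1.0, 8.0, 12.0, 21.0, 18.0, 16.0, 0.0 m³/s; ΣQ_DR = 76.00 m³/s.
V = ΣQ_DR · Δt = 76.00 × 3600 s = 2.736 × 10^5 m³.
Over A = 45.5 km², depth = V / A = 6.01 mm.

d ≈ 6.01 mm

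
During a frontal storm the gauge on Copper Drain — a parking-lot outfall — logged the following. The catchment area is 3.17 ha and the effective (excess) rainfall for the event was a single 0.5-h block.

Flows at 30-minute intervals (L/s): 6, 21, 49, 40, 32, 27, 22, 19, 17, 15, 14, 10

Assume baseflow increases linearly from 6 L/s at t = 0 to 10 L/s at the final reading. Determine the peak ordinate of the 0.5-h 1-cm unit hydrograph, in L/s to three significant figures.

Direct runoff: 0.00, 14.64, 42.27, 32.91, 24.55, 19.18, 13.82, 10.45, 8.09, 5.73, 4.36, 0.00 L/s; ΣQ_DR = 176.0 L/s, peak = 42.27 L/s.
Runoff depth d = ΣQ_DR·Δt / A = 176.0 × 1800 / (3.17 ha) = 9.994 mm.
The 1-cm UH is the DRH scaled by (10 mm)/d, so U_p = 42.27 × 10/9.994 = 42.3 L/s.

U_p ≈ 42.3 L/s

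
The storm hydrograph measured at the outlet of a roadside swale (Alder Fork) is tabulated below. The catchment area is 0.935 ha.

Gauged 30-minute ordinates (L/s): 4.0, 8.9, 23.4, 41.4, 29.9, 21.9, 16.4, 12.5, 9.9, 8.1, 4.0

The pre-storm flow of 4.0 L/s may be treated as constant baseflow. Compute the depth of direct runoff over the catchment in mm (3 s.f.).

d ≈ 26.3 mm

Direct runoff: 0.0, 4.9, 19.4, 37.4, 25.9, 17.9, 12.4, 8.5, 5.9, 4.1, 0.0 L/s; ΣQ_DR = 136.4 L/s.
V = ΣQ_DR · Δt = 136.4 × 1800 s = 2.455 × 10^5 L.
Over A = 0.935 ha, depth = V / A = 26.3 mm.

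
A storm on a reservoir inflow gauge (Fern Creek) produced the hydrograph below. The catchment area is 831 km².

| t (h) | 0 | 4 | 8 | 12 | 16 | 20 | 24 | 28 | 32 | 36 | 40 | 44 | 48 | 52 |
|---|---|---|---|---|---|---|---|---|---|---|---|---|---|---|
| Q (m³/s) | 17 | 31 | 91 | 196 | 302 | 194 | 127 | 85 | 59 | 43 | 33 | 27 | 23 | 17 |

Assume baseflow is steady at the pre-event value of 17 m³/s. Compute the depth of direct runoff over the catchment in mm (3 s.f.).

d ≈ 17.4 mm

Direct runoff: 0.0, 14.0, 74.0, 179.0, 285.0, 177.0, 110.0, 68.0, 42.0, 26.0, 16.0, 10.0, 6.0, 0.0 m³/s; ΣQ_DR = 1007 m³/s.
V = ΣQ_DR · Δt = 1007 × 14400 s = 1.450 × 10^7 m³.
Over A = 831 km², depth = V / A = 17.4 mm.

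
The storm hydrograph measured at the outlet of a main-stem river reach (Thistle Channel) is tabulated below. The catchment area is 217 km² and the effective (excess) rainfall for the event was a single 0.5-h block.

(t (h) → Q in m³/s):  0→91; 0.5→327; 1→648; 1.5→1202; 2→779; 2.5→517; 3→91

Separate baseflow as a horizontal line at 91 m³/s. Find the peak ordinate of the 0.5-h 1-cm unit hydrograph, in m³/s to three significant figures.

U_p ≈ 444 m³/s

Direct runoff: 0.0, 236.0, 557.0, 1111.0, 688.0, 426.0, 0.0 m³/s; ΣQ_DR = 3018 m³/s, peak = 1111.0 m³/s.
Runoff depth d = ΣQ_DR·Δt / A = 3018 × 1800 / (217 km²) = 25.03 mm.
The 1-cm UH is the DRH scaled by (10 mm)/d, so U_p = 1111.0 × 10/25.03 = 444 m³/s.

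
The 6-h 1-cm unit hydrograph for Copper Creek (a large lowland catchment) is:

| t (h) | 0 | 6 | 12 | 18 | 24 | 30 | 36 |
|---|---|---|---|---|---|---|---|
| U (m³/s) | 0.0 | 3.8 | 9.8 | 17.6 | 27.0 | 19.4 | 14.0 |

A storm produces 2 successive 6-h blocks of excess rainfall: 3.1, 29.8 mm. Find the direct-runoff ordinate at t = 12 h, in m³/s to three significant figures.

By discrete convolution, Q_j = Σ (P_i / 10 mm) · U_{j−i}.
At t = 12 h (j=2): Q = (3.1/10)·9.8 + (29.8/10)·3.8 = 14.4 m³/s.

Q ≈ 14.4 m³/s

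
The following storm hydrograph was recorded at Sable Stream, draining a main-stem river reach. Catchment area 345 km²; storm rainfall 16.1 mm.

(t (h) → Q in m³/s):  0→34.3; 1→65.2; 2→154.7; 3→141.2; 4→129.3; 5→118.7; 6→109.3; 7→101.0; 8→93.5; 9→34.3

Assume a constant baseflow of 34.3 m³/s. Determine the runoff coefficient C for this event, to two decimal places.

ΣQ_DR = 638.5 m³/s; V = ΣQ_DR·Δt = 2.299 × 10^6 m³.
Runoff depth d = V / A = 6.663 mm.
C = d / P = 6.663 / 16.1 = 0.41.

C ≈ 0.41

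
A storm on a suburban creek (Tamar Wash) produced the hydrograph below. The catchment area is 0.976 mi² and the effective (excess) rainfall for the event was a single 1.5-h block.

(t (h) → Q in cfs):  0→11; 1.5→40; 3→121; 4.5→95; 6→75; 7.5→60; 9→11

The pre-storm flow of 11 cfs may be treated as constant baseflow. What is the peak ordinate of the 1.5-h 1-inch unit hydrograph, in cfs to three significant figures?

Direct runoff: 0.0, 29.0, 110.0, 84.0, 64.0, 49.0, 0.0 cfs; ΣQ_DR = 336.0 cfs, peak = 110.0 cfs.
Runoff depth d = ΣQ_DR·Δt / A = 336.0 × 5400 / (0.976 mi²) = 0.8002 in.
The 1-inch UH is the DRH scaled by (1 in)/d, so U_p = 110.0 × 1/0.8002 = 137 cfs.

U_p ≈ 137 cfs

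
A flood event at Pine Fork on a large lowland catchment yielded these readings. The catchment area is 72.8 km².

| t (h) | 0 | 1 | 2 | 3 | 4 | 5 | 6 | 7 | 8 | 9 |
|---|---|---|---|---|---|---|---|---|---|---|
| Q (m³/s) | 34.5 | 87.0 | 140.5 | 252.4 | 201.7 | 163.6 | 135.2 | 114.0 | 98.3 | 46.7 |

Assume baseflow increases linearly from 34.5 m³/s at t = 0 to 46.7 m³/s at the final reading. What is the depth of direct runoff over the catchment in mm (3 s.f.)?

Direct runoff: 0.00, 51.14, 103.29, 213.83, 161.78, 122.32, 92.57, 70.01, 52.96, 0.00 m³/s; ΣQ_DR = 867.9 m³/s.
V = ΣQ_DR · Δt = 867.9 × 3600 s = 3.124 × 10^6 m³.
Over A = 72.8 km², depth = V / A = 42.9 mm.

d ≈ 42.9 mm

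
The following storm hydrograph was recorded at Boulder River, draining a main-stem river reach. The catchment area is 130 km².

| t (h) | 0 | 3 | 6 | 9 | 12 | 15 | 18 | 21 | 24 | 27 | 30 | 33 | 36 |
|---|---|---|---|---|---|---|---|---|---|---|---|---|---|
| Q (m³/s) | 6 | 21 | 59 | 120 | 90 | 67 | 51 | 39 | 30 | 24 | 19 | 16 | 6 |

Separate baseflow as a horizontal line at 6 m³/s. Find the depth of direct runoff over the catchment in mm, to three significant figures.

d ≈ 39.0 mm

Direct runoff: 0.0, 15.0, 53.0, 114.0, 84.0, 61.0, 45.0, 33.0, 24.0, 18.0, 13.0, 10.0, 0.0 m³/s; ΣQ_DR = 470.0 m³/s.
V = ΣQ_DR · Δt = 470.0 × 10800 s = 5.076 × 10^6 m³.
Over A = 130 km², depth = V / A = 39.0 mm.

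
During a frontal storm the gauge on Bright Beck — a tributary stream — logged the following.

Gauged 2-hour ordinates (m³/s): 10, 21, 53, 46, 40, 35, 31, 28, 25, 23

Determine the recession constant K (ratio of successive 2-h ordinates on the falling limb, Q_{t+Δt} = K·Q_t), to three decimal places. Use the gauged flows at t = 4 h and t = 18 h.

K ≈ 0.888

Using the recession-limb readings at t = 4 h and t = 18 h: Q falls from 53 to 23 m³/s over 7 intervals.
K = (Q₂/Q₁)^(1/7) = (23/53)^(1/7) = 0.888.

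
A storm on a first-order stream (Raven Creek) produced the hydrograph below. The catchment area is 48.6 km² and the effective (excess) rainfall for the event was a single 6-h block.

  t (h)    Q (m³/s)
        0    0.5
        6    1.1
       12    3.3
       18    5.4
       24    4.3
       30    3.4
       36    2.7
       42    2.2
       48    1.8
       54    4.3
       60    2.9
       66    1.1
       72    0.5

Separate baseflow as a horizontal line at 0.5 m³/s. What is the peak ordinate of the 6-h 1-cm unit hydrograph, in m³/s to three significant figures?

Direct runoff: 0.0, 0.6, 2.8, 4.9, 3.8, 2.9, 2.2, 1.7, 1.3, 3.8, 2.4, 0.6, 0.0 m³/s; ΣQ_DR = 27.00 m³/s, peak = 4.9 m³/s.
Runoff depth d = ΣQ_DR·Δt / A = 27.00 × 21600 / (48.6 km²) = 12.00 mm.
The 1-cm UH is the DRH scaled by (10 mm)/d, so U_p = 4.9 × 10/12.00 = 4.08 m³/s.

U_p ≈ 4.08 m³/s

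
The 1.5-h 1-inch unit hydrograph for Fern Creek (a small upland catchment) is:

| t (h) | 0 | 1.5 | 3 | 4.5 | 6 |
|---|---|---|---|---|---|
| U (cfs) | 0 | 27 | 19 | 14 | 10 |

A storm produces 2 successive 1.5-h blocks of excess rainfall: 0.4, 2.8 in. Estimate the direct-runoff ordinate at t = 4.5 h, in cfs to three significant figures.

Q ≈ 58.8 cfs

By discrete convolution, Q_j = Σ (P_i / 1 in) · U_{j−i}.
At t = 4.5 h (j=3): Q = (0.4/1)·14 + (2.8/1)·19 = 58.8 cfs.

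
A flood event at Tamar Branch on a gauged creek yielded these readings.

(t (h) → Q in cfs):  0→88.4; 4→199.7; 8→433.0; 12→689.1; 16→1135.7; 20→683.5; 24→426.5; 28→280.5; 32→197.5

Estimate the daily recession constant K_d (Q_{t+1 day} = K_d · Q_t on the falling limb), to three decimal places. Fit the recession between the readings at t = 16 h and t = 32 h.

Between t = 16 h and t = 32 h the flow falls from 1135.7 to 197.5 cfs over 4×4 h = 16 h.
Per-interval ratio K = (197.5/1135.7)^(1/4) = 0.6458; K_d = K^(24/4) = 0.073.

K_d ≈ 0.073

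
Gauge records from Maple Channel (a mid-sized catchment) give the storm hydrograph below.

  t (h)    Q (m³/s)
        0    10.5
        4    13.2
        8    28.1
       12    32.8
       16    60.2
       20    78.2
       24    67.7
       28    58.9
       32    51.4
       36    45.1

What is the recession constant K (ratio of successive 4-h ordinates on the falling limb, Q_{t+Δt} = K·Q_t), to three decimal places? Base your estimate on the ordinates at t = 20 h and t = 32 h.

K ≈ 0.869

Using the recession-limb readings at t = 20 h and t = 32 h: Q falls from 78.2 to 51.4 m³/s over 3 intervals.
K = (Q₂/Q₁)^(1/3) = (51.4/78.2)^(1/3) = 0.869.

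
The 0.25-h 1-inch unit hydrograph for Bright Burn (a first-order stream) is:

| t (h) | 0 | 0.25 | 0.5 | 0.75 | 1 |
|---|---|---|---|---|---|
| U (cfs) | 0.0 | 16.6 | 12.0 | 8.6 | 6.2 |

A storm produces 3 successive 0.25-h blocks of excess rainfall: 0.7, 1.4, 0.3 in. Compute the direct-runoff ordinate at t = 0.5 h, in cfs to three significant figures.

Q ≈ 31.6 cfs

By discrete convolution, Q_j = Σ (P_i / 1 in) · U_{j−i}.
At t = 0.5 h (j=2): Q = (0.7/1)·12.0 + (1.4/1)·16.6 + (0.3/1)·0.0 = 31.6 cfs.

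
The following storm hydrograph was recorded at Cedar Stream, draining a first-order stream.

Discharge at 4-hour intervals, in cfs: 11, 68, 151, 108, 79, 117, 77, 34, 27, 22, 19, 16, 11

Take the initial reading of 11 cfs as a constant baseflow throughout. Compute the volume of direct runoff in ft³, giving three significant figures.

V ≈ 8.60 × 10^6 ft³

Direct-runoff ordinates (Q − Q_b): 0.0, 57.0, 140.0, 97.0, 68.0, 106.0, 66.0, 23.0, 16.0, 11.0, 8.0, 5.0, 0.0 cfs.
ΣQ_DR = 597.0 cfs.
With Δt = 4 h = 14400 s, V = ΣQ_DR · Δt = 597.0 × 14400 = 8.60 × 10^6 ft³.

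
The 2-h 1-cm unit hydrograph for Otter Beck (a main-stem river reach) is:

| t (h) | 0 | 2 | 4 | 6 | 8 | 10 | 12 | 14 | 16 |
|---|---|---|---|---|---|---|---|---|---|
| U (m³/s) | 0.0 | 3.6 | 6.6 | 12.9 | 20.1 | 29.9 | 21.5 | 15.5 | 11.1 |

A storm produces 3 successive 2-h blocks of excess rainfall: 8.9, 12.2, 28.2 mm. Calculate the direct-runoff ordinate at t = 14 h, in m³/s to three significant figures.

Q ≈ 124 m³/s

By discrete convolution, Q_j = Σ (P_i / 10 mm) · U_{j−i}.
At t = 14 h (j=7): Q = (8.9/10)·15.5 + (12.2/10)·21.5 + (28.2/10)·29.9 = 124 m³/s.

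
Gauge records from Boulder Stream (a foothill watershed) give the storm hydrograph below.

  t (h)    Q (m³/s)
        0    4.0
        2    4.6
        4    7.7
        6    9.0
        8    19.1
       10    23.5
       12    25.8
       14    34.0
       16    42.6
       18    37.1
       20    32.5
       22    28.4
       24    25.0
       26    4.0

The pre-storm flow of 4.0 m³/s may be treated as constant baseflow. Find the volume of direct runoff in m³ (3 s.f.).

V ≈ 1.74 × 10^6 m³

Direct-runoff ordinates (Q − Q_b): 0.0, 0.6, 3.7, 5.0, 15.1, 19.5, 21.8, 30.0, 38.6, 33.1, 28.5, 24.4, 21.0, 0.0 m³/s.
ΣQ_DR = 241.3 m³/s.
With Δt = 2 h = 7200 s, V = ΣQ_DR · Δt = 241.3 × 7200 = 1.74 × 10^6 m³.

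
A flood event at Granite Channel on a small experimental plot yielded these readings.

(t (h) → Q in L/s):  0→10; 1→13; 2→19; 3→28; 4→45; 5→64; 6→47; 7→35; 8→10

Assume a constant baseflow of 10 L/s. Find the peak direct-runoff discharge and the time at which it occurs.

Subtracting baseflow gives direct-runoff ordinates: 0.0, 3.0, 9.0, 18.0, 35.0, 54.0, 37.0, 25.0, 0.0 L/s.
The maximum is 54.0 L/s, occurring at the reading for t = 5 h.

Q_p = 54.0 L/s at t = 5 h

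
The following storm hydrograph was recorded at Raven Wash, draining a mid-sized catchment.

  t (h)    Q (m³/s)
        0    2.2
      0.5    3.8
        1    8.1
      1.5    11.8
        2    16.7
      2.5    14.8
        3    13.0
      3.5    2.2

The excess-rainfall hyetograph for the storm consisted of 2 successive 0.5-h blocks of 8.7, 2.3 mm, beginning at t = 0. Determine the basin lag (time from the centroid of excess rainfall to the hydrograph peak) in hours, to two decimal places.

Centroid of excess rainfall: t_c = Σ P_i·t̄_i / ΣP_i = 0.3545 h (block centres at 0.25, 0.75 h).
Hydrograph peak occurs at t = 2 h, so basin lag t_L = 2 − 0.3545 = 1.65 h.

t_L ≈ 1.65 h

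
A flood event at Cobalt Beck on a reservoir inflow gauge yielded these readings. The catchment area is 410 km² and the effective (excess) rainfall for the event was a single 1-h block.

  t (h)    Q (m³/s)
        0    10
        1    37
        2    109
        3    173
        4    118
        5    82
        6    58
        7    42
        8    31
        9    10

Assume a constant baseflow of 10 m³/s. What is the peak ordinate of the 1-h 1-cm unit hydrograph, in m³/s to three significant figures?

Direct runoff: 0.0, 27.0, 99.0, 163.0, 108.0, 72.0, 48.0, 32.0, 21.0, 0.0 m³/s; ΣQ_DR = 570.0 m³/s, peak = 163.0 m³/s.
Runoff depth d = ΣQ_DR·Δt / A = 570.0 × 3600 / (410 km²) = 5.005 mm.
The 1-cm UH is the DRH scaled by (10 mm)/d, so U_p = 163.0 × 10/5.005 = 326 m³/s.

U_p ≈ 326 m³/s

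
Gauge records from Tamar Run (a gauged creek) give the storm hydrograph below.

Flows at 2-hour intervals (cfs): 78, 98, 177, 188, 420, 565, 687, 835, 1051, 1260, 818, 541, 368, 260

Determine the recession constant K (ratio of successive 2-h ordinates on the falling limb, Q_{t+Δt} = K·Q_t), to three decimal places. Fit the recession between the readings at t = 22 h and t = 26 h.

Using the recession-limb readings at t = 22 h and t = 26 h: Q falls from 541 to 260 cfs over 2 intervals.
K = (Q₂/Q₁)^(1/2) = (260/541)^(1/2) = 0.693.

K ≈ 0.693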